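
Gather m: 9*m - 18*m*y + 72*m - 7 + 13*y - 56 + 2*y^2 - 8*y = m*(81 - 18*y) + 2*y^2 + 5*y - 63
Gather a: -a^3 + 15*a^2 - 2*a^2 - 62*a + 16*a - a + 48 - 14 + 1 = -a^3 + 13*a^2 - 47*a + 35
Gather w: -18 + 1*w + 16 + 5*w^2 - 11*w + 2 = 5*w^2 - 10*w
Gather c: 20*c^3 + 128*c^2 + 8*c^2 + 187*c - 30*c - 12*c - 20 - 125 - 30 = 20*c^3 + 136*c^2 + 145*c - 175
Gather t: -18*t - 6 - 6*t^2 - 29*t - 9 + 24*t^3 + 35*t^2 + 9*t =24*t^3 + 29*t^2 - 38*t - 15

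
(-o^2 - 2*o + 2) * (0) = 0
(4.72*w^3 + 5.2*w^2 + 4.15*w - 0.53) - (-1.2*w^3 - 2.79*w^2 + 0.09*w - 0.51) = 5.92*w^3 + 7.99*w^2 + 4.06*w - 0.02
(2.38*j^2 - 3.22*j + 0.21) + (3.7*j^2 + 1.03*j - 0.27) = 6.08*j^2 - 2.19*j - 0.06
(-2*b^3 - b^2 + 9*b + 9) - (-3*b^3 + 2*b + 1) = b^3 - b^2 + 7*b + 8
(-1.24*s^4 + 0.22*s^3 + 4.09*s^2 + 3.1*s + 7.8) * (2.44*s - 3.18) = -3.0256*s^5 + 4.48*s^4 + 9.28*s^3 - 5.4422*s^2 + 9.174*s - 24.804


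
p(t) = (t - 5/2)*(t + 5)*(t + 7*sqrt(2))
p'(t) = (t - 5/2)*(t + 5) + (t - 5/2)*(t + 7*sqrt(2)) + (t + 5)*(t + 7*sqrt(2)) = 3*t^2 + 5*t + 14*sqrt(2)*t - 25/2 + 35*sqrt(2)/2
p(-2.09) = -104.31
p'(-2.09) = -26.48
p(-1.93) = -108.39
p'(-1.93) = -24.44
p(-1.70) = -113.64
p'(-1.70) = -21.24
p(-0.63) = -126.79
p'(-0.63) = -2.18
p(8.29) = 1399.67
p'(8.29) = 424.00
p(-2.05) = -105.36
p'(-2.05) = -25.98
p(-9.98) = -5.00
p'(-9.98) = 63.56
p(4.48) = 269.91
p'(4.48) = 183.56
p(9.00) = 1719.85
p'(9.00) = 478.44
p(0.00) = -123.74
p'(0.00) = 12.25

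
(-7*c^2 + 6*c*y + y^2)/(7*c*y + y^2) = (-c + y)/y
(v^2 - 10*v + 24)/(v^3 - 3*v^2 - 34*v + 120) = (v - 6)/(v^2 + v - 30)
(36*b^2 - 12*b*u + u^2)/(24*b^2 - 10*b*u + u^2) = (-6*b + u)/(-4*b + u)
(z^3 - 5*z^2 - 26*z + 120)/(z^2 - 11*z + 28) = (z^2 - z - 30)/(z - 7)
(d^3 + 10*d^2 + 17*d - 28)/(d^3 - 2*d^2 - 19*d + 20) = (d + 7)/(d - 5)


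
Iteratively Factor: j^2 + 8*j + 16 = (j + 4)*(j + 4)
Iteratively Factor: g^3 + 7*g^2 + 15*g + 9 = (g + 3)*(g^2 + 4*g + 3) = (g + 3)^2*(g + 1)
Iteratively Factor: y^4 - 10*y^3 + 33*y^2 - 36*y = (y)*(y^3 - 10*y^2 + 33*y - 36) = y*(y - 4)*(y^2 - 6*y + 9) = y*(y - 4)*(y - 3)*(y - 3)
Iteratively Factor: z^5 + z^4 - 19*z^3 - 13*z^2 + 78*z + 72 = (z - 3)*(z^4 + 4*z^3 - 7*z^2 - 34*z - 24) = (z - 3)*(z + 1)*(z^3 + 3*z^2 - 10*z - 24) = (z - 3)^2*(z + 1)*(z^2 + 6*z + 8) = (z - 3)^2*(z + 1)*(z + 2)*(z + 4)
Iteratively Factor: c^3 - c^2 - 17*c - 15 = (c - 5)*(c^2 + 4*c + 3) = (c - 5)*(c + 3)*(c + 1)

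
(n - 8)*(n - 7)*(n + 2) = n^3 - 13*n^2 + 26*n + 112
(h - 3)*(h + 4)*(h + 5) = h^3 + 6*h^2 - 7*h - 60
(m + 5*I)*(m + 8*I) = m^2 + 13*I*m - 40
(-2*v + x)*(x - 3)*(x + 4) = -2*v*x^2 - 2*v*x + 24*v + x^3 + x^2 - 12*x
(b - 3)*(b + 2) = b^2 - b - 6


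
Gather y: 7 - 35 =-28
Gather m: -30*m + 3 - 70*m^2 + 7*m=-70*m^2 - 23*m + 3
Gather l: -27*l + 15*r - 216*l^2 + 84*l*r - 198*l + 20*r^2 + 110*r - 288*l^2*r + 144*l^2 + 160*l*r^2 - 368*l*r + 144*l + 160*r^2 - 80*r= l^2*(-288*r - 72) + l*(160*r^2 - 284*r - 81) + 180*r^2 + 45*r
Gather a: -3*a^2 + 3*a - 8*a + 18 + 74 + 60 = -3*a^2 - 5*a + 152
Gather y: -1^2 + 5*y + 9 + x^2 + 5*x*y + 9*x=x^2 + 9*x + y*(5*x + 5) + 8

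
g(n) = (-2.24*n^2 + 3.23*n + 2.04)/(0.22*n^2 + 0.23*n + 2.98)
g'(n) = (3.23 - 4.48*n)/(0.22*n^2 + 0.23*n + 2.98) + (-0.44*n - 0.23)*(-2.24*n^2 + 3.23*n + 2.04)/(0.22*n^2 + 0.23*n + 2.98)^2 = (-1.2258*n^2 - 14.248*n + 9.1562)/(0.0484*n^4 + 0.1012*n^3 + 1.3641*n^2 + 1.3708*n + 8.8804)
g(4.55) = -3.45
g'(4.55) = -1.10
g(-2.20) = -4.50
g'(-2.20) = 2.76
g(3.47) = -2.14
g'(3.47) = -1.33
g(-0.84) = -0.77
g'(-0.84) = 2.34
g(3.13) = -1.67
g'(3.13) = -1.38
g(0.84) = 0.95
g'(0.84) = -0.33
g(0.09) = 0.77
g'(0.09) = 0.87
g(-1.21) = -1.70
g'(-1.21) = 2.69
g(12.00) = -7.53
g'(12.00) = -0.24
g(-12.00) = -11.26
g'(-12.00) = 0.00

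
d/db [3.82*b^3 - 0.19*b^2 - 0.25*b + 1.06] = 11.46*b^2 - 0.38*b - 0.25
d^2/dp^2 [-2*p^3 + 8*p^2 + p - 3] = 16 - 12*p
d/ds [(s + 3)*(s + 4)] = 2*s + 7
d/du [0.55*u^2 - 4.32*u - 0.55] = 1.1*u - 4.32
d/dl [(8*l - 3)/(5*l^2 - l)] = (-40*l^2 + 30*l - 3)/(l^2*(25*l^2 - 10*l + 1))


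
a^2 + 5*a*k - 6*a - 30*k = (a - 6)*(a + 5*k)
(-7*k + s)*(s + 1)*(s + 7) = -7*k*s^2 - 56*k*s - 49*k + s^3 + 8*s^2 + 7*s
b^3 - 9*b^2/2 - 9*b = b*(b - 6)*(b + 3/2)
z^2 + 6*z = z*(z + 6)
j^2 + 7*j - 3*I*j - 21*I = (j + 7)*(j - 3*I)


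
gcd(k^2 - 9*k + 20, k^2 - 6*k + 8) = k - 4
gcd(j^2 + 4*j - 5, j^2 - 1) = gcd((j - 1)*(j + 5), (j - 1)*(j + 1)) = j - 1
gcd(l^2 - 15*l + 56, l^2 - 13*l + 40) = l - 8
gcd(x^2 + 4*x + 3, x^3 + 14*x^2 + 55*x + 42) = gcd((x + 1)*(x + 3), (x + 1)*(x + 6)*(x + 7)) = x + 1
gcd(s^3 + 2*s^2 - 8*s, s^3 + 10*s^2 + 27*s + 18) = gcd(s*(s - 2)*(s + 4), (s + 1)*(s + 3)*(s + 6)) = 1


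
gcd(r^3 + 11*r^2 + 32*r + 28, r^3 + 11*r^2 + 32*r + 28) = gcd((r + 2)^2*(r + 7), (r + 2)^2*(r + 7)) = r^3 + 11*r^2 + 32*r + 28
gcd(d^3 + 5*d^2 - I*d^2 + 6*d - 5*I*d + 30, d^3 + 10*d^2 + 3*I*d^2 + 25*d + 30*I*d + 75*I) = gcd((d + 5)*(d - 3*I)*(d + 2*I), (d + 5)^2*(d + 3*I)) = d + 5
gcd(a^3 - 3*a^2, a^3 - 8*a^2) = a^2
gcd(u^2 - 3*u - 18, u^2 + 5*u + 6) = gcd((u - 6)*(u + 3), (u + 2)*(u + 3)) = u + 3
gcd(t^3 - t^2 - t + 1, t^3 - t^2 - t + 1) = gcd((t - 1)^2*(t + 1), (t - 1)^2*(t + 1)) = t^3 - t^2 - t + 1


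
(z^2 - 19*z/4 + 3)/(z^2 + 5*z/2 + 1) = (4*z^2 - 19*z + 12)/(2*(2*z^2 + 5*z + 2))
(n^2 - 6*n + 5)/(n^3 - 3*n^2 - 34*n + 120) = (n - 1)/(n^2 + 2*n - 24)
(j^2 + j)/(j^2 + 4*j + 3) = j/(j + 3)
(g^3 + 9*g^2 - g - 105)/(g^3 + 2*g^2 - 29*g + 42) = (g + 5)/(g - 2)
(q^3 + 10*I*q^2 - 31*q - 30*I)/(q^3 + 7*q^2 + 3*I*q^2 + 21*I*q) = (q^2 + 7*I*q - 10)/(q*(q + 7))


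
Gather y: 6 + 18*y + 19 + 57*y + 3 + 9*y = 84*y + 28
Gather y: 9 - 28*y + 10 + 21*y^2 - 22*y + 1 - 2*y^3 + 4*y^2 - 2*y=-2*y^3 + 25*y^2 - 52*y + 20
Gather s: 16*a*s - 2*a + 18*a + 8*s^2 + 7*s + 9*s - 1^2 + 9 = 16*a + 8*s^2 + s*(16*a + 16) + 8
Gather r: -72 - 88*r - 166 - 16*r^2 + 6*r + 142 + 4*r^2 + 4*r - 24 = -12*r^2 - 78*r - 120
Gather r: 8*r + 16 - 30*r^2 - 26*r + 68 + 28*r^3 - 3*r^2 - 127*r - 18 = 28*r^3 - 33*r^2 - 145*r + 66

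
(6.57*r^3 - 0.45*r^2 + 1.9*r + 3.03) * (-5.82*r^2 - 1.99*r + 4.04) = -38.2374*r^5 - 10.4553*r^4 + 16.3803*r^3 - 23.2336*r^2 + 1.6463*r + 12.2412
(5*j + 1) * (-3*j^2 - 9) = -15*j^3 - 3*j^2 - 45*j - 9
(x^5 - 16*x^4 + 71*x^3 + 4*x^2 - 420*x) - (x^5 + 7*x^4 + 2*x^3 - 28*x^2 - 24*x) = -23*x^4 + 69*x^3 + 32*x^2 - 396*x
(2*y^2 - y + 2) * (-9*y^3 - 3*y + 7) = -18*y^5 + 9*y^4 - 24*y^3 + 17*y^2 - 13*y + 14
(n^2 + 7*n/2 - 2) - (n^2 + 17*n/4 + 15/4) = -3*n/4 - 23/4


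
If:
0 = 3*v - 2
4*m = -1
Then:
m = -1/4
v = 2/3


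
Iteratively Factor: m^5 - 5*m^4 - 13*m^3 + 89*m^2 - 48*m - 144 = (m + 4)*(m^4 - 9*m^3 + 23*m^2 - 3*m - 36) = (m - 4)*(m + 4)*(m^3 - 5*m^2 + 3*m + 9) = (m - 4)*(m - 3)*(m + 4)*(m^2 - 2*m - 3) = (m - 4)*(m - 3)^2*(m + 4)*(m + 1)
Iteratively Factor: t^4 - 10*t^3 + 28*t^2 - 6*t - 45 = (t - 3)*(t^3 - 7*t^2 + 7*t + 15) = (t - 3)^2*(t^2 - 4*t - 5) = (t - 5)*(t - 3)^2*(t + 1)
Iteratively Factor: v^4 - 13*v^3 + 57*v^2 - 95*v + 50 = (v - 2)*(v^3 - 11*v^2 + 35*v - 25) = (v - 5)*(v - 2)*(v^2 - 6*v + 5) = (v - 5)^2*(v - 2)*(v - 1)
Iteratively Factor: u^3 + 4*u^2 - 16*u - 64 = (u - 4)*(u^2 + 8*u + 16) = (u - 4)*(u + 4)*(u + 4)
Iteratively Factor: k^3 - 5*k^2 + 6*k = (k - 3)*(k^2 - 2*k) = k*(k - 3)*(k - 2)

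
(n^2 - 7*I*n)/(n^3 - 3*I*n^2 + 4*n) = (n - 7*I)/(n^2 - 3*I*n + 4)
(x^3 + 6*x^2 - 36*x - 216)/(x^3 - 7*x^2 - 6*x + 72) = (x^2 + 12*x + 36)/(x^2 - x - 12)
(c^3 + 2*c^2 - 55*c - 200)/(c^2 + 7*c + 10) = (c^2 - 3*c - 40)/(c + 2)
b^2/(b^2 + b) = b/(b + 1)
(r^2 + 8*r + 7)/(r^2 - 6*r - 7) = (r + 7)/(r - 7)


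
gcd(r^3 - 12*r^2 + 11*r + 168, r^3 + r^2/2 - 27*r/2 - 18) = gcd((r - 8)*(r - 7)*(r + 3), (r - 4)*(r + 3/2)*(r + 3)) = r + 3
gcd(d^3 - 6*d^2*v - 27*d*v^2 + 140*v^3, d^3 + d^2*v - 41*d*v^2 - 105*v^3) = -d^2 + 2*d*v + 35*v^2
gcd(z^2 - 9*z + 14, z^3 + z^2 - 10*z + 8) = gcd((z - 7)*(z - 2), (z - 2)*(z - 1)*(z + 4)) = z - 2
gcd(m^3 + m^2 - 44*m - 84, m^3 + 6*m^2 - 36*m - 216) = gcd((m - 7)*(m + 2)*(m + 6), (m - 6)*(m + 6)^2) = m + 6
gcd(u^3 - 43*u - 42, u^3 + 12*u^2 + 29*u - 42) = u + 6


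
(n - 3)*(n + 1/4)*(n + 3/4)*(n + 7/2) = n^4 + 3*n^3/2 - 157*n^2/16 - 333*n/32 - 63/32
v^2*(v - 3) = v^3 - 3*v^2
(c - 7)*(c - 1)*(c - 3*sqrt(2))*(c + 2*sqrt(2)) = c^4 - 8*c^3 - sqrt(2)*c^3 - 5*c^2 + 8*sqrt(2)*c^2 - 7*sqrt(2)*c + 96*c - 84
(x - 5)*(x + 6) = x^2 + x - 30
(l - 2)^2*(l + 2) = l^3 - 2*l^2 - 4*l + 8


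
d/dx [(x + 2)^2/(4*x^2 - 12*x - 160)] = (-7*x^2 - 88*x - 148)/(4*(x^4 - 6*x^3 - 71*x^2 + 240*x + 1600))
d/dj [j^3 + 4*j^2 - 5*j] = 3*j^2 + 8*j - 5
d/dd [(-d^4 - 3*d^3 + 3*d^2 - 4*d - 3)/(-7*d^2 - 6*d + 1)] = (14*d^5 + 39*d^4 + 32*d^3 - 55*d^2 - 36*d - 22)/(49*d^4 + 84*d^3 + 22*d^2 - 12*d + 1)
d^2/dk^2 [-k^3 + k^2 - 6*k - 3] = 2 - 6*k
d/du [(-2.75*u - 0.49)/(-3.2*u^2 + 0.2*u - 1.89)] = (-8.8*u^2 - 3.136*u + 5.2955)/(10.24*u^4 - 1.28*u^3 + 12.136*u^2 - 0.756*u + 3.5721)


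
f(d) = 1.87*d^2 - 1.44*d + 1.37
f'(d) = 3.74*d - 1.44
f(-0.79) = 3.67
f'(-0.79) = -4.39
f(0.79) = 1.40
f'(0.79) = 1.51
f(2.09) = 6.53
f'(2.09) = 6.38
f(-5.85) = 73.79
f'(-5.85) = -23.32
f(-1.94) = 11.20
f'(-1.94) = -8.70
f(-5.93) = 75.67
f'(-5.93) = -23.62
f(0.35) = 1.10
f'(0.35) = -0.13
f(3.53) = 19.59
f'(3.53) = 11.76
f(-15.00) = 443.72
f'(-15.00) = -57.54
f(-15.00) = 443.72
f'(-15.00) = -57.54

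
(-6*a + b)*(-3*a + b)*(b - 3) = 18*a^2*b - 54*a^2 - 9*a*b^2 + 27*a*b + b^3 - 3*b^2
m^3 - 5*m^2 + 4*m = m*(m - 4)*(m - 1)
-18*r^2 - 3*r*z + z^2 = (-6*r + z)*(3*r + z)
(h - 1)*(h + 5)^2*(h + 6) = h^4 + 15*h^3 + 69*h^2 + 65*h - 150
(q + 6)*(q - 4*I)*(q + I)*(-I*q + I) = -I*q^4 - 3*q^3 - 5*I*q^3 - 15*q^2 + 2*I*q^2 + 18*q - 20*I*q + 24*I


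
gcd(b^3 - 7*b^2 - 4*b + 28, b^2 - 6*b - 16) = b + 2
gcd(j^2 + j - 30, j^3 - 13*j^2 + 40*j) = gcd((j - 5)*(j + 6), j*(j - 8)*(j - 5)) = j - 5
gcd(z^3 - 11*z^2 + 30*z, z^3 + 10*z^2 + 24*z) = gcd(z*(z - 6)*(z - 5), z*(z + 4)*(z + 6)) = z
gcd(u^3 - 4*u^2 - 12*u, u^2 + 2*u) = u^2 + 2*u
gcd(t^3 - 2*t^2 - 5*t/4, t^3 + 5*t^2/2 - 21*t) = t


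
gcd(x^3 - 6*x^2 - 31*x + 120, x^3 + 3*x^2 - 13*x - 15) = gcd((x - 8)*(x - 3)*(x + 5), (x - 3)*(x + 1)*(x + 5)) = x^2 + 2*x - 15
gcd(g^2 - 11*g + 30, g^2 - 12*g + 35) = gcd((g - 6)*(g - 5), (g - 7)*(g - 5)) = g - 5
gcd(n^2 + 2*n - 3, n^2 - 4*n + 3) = n - 1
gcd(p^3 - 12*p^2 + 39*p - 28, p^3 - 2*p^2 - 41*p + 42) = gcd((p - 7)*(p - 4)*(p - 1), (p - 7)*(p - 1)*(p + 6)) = p^2 - 8*p + 7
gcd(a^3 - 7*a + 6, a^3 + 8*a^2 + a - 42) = a^2 + a - 6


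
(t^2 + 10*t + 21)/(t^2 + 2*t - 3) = (t + 7)/(t - 1)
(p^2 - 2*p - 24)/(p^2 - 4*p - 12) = (p + 4)/(p + 2)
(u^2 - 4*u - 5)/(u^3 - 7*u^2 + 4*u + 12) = (u - 5)/(u^2 - 8*u + 12)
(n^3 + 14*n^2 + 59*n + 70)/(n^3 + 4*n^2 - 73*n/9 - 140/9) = 9*(n^2 + 9*n + 14)/(9*n^2 - 9*n - 28)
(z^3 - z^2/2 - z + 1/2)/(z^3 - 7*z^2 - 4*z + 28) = (z^3 - z^2/2 - z + 1/2)/(z^3 - 7*z^2 - 4*z + 28)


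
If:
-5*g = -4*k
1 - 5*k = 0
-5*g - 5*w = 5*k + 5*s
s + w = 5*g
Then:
No Solution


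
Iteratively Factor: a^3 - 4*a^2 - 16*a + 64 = (a + 4)*(a^2 - 8*a + 16) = (a - 4)*(a + 4)*(a - 4)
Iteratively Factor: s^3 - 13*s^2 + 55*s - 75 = (s - 3)*(s^2 - 10*s + 25) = (s - 5)*(s - 3)*(s - 5)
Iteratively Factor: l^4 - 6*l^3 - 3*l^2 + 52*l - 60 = (l - 5)*(l^3 - l^2 - 8*l + 12) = (l - 5)*(l + 3)*(l^2 - 4*l + 4) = (l - 5)*(l - 2)*(l + 3)*(l - 2)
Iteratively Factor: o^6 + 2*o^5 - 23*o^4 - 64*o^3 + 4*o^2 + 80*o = (o - 1)*(o^5 + 3*o^4 - 20*o^3 - 84*o^2 - 80*o) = o*(o - 1)*(o^4 + 3*o^3 - 20*o^2 - 84*o - 80) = o*(o - 1)*(o + 2)*(o^3 + o^2 - 22*o - 40) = o*(o - 1)*(o + 2)^2*(o^2 - o - 20) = o*(o - 5)*(o - 1)*(o + 2)^2*(o + 4)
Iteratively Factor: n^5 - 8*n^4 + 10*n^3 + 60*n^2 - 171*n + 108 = (n - 3)*(n^4 - 5*n^3 - 5*n^2 + 45*n - 36) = (n - 3)*(n + 3)*(n^3 - 8*n^2 + 19*n - 12) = (n - 4)*(n - 3)*(n + 3)*(n^2 - 4*n + 3) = (n - 4)*(n - 3)*(n - 1)*(n + 3)*(n - 3)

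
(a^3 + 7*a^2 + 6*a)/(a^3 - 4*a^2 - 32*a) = (a^2 + 7*a + 6)/(a^2 - 4*a - 32)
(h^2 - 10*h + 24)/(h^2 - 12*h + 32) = (h - 6)/(h - 8)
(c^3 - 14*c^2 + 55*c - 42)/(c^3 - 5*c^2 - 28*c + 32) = (c^2 - 13*c + 42)/(c^2 - 4*c - 32)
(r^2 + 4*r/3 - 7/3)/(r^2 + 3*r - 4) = (r + 7/3)/(r + 4)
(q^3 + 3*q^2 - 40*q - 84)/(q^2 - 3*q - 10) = (q^2 + q - 42)/(q - 5)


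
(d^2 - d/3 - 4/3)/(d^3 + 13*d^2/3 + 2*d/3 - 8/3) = (3*d - 4)/(3*d^2 + 10*d - 8)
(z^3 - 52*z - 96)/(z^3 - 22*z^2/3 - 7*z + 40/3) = 3*(z^2 + 8*z + 12)/(3*z^2 + 2*z - 5)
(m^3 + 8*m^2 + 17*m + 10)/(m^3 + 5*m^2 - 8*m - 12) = (m^2 + 7*m + 10)/(m^2 + 4*m - 12)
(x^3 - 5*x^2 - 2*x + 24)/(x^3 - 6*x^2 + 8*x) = (x^2 - x - 6)/(x*(x - 2))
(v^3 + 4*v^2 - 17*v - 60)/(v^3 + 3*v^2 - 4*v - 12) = (v^2 + v - 20)/(v^2 - 4)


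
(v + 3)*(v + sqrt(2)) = v^2 + sqrt(2)*v + 3*v + 3*sqrt(2)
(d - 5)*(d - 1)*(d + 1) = d^3 - 5*d^2 - d + 5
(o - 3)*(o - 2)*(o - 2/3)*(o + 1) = o^4 - 14*o^3/3 + 11*o^2/3 + 16*o/3 - 4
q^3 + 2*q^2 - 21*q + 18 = (q - 3)*(q - 1)*(q + 6)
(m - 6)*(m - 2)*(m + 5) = m^3 - 3*m^2 - 28*m + 60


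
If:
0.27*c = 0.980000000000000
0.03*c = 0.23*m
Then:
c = 3.63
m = 0.47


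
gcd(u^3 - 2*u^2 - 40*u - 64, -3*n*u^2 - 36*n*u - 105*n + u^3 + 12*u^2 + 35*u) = 1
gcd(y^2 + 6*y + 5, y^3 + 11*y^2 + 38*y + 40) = y + 5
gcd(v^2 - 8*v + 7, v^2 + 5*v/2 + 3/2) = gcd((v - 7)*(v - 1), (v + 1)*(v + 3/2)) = 1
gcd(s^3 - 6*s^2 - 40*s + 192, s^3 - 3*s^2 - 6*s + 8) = s - 4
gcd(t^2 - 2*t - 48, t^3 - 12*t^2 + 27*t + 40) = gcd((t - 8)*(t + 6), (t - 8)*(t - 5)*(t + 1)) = t - 8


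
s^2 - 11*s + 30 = (s - 6)*(s - 5)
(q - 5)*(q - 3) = q^2 - 8*q + 15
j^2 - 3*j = j*(j - 3)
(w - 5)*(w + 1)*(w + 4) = w^3 - 21*w - 20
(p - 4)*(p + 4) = p^2 - 16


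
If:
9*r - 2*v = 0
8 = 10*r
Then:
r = 4/5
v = 18/5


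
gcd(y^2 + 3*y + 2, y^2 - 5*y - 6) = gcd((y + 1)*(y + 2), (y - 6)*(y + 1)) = y + 1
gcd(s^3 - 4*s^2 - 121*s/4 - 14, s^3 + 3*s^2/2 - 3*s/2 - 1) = s + 1/2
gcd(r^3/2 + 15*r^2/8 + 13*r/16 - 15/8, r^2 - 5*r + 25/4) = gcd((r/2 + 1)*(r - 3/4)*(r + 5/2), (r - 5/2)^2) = 1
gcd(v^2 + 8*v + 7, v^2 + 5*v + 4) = v + 1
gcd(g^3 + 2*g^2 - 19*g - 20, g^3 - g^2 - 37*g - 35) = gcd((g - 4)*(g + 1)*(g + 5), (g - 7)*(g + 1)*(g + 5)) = g^2 + 6*g + 5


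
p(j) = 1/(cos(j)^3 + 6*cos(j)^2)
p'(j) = (3*sin(j)*cos(j)^2 + 12*sin(j)*cos(j))/(cos(j)^3 + 6*cos(j)^2)^2 = 3*(cos(j) + 4)*sin(j)/((cos(j) + 6)^2*cos(j)^3)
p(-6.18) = 0.14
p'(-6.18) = 0.03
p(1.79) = 3.66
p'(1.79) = -32.21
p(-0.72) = 0.26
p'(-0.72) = -0.49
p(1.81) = 3.09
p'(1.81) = -24.83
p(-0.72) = 0.26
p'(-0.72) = -0.49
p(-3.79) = 0.30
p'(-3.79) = -0.42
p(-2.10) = 0.71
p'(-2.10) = 2.33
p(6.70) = 0.17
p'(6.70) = 0.16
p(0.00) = 0.14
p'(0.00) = 0.00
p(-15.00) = 0.33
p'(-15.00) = 0.53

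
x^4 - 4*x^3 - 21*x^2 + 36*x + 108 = (x - 6)*(x - 3)*(x + 2)*(x + 3)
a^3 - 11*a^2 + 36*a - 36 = (a - 6)*(a - 3)*(a - 2)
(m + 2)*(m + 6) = m^2 + 8*m + 12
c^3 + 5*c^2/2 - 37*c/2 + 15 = (c - 5/2)*(c - 1)*(c + 6)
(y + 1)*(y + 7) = y^2 + 8*y + 7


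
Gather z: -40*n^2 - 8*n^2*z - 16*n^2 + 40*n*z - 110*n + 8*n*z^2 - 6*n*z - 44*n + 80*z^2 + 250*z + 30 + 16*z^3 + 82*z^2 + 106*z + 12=-56*n^2 - 154*n + 16*z^3 + z^2*(8*n + 162) + z*(-8*n^2 + 34*n + 356) + 42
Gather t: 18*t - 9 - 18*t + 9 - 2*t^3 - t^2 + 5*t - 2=-2*t^3 - t^2 + 5*t - 2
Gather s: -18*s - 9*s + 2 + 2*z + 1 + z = -27*s + 3*z + 3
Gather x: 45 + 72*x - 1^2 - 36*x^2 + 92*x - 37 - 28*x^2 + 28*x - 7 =-64*x^2 + 192*x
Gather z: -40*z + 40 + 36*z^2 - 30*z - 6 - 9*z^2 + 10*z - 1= 27*z^2 - 60*z + 33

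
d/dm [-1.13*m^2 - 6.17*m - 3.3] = -2.26*m - 6.17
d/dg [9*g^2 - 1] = 18*g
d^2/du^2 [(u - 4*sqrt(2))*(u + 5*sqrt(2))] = 2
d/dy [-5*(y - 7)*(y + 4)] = 15 - 10*y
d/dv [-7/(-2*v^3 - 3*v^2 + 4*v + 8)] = 14*(-3*v^2 - 3*v + 2)/(2*v^3 + 3*v^2 - 4*v - 8)^2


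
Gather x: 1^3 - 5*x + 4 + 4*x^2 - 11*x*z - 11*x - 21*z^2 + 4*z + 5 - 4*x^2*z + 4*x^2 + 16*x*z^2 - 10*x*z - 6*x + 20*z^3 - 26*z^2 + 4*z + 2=x^2*(8 - 4*z) + x*(16*z^2 - 21*z - 22) + 20*z^3 - 47*z^2 + 8*z + 12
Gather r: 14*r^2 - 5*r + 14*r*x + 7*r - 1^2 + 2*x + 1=14*r^2 + r*(14*x + 2) + 2*x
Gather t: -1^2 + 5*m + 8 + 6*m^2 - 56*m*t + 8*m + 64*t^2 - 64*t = 6*m^2 + 13*m + 64*t^2 + t*(-56*m - 64) + 7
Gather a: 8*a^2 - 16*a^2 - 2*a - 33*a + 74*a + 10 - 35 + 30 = -8*a^2 + 39*a + 5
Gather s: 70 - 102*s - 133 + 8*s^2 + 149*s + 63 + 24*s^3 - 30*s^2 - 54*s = 24*s^3 - 22*s^2 - 7*s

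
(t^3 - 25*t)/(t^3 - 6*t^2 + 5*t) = (t + 5)/(t - 1)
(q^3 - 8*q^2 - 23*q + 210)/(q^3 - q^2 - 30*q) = (q - 7)/q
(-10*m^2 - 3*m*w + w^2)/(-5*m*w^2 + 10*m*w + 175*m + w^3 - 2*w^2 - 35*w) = (2*m + w)/(w^2 - 2*w - 35)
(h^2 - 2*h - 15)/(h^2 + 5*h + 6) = (h - 5)/(h + 2)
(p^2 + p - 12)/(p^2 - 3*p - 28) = (p - 3)/(p - 7)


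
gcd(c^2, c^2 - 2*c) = c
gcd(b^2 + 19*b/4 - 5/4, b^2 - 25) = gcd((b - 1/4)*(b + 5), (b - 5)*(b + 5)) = b + 5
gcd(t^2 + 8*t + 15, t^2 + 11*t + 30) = t + 5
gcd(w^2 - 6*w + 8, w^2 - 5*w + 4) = w - 4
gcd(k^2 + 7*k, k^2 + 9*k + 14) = k + 7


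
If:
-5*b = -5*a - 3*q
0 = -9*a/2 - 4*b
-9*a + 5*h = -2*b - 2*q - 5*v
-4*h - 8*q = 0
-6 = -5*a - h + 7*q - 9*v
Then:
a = 48/49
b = -54/49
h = 340/49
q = -170/49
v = -164/49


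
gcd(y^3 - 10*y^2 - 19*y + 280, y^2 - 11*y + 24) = y - 8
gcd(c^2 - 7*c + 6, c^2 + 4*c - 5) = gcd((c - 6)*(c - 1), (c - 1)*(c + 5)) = c - 1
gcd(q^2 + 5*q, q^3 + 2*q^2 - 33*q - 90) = q + 5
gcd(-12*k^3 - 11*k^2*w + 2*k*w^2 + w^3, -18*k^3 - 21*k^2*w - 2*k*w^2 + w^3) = k + w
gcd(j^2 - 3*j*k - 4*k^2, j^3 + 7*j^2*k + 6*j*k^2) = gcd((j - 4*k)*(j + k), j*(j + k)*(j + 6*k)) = j + k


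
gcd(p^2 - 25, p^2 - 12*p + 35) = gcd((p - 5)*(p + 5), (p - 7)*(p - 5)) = p - 5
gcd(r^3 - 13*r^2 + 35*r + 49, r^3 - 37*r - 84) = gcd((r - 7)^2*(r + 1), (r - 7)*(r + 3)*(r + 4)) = r - 7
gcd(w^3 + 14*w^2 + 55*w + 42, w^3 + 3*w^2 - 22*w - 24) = w^2 + 7*w + 6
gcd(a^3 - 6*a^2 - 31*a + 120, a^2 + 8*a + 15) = a + 5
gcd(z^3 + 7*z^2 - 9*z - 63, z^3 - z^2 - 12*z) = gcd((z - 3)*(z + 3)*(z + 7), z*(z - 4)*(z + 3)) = z + 3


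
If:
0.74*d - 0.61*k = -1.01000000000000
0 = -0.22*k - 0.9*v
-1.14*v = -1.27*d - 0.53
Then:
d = -0.62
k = 0.91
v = -0.22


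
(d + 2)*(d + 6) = d^2 + 8*d + 12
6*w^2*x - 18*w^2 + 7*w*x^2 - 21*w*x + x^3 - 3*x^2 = (w + x)*(6*w + x)*(x - 3)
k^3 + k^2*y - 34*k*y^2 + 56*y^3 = (k - 4*y)*(k - 2*y)*(k + 7*y)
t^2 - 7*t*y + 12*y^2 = (t - 4*y)*(t - 3*y)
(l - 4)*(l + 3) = l^2 - l - 12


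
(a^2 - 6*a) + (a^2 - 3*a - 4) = 2*a^2 - 9*a - 4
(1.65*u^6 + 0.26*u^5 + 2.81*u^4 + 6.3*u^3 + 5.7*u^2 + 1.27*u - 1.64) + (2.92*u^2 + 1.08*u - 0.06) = 1.65*u^6 + 0.26*u^5 + 2.81*u^4 + 6.3*u^3 + 8.62*u^2 + 2.35*u - 1.7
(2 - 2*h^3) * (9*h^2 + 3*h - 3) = -18*h^5 - 6*h^4 + 6*h^3 + 18*h^2 + 6*h - 6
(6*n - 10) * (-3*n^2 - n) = -18*n^3 + 24*n^2 + 10*n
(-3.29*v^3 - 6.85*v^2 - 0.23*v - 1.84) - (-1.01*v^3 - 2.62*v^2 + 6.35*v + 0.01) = -2.28*v^3 - 4.23*v^2 - 6.58*v - 1.85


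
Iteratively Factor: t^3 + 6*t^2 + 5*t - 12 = (t + 3)*(t^2 + 3*t - 4) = (t - 1)*(t + 3)*(t + 4)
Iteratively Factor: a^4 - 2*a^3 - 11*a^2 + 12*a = (a + 3)*(a^3 - 5*a^2 + 4*a) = (a - 1)*(a + 3)*(a^2 - 4*a) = (a - 4)*(a - 1)*(a + 3)*(a)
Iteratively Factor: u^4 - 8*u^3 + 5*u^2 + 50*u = (u)*(u^3 - 8*u^2 + 5*u + 50) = u*(u - 5)*(u^2 - 3*u - 10) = u*(u - 5)^2*(u + 2)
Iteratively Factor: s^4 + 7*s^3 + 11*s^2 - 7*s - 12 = (s + 3)*(s^3 + 4*s^2 - s - 4) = (s + 3)*(s + 4)*(s^2 - 1) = (s - 1)*(s + 3)*(s + 4)*(s + 1)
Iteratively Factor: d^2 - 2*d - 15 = (d + 3)*(d - 5)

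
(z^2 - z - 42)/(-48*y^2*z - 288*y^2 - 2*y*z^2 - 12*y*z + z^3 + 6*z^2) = (7 - z)/(48*y^2 + 2*y*z - z^2)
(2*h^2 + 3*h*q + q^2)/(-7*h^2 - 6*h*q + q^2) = (2*h + q)/(-7*h + q)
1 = 1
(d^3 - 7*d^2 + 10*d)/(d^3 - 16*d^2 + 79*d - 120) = d*(d - 2)/(d^2 - 11*d + 24)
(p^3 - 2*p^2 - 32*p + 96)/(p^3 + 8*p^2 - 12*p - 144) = (p - 4)/(p + 6)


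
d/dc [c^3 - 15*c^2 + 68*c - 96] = 3*c^2 - 30*c + 68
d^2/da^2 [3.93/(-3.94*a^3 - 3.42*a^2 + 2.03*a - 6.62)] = ((92.9052*a + 26.8812)*(3.94*a^3 + 3.42*a^2 - 2.03*a + 6.62) - 3.93*(11.82*a^2 + 6.84*a - 2.03)*(23.64*a^2 + 13.68*a - 4.06))/(3.94*a^3 + 3.42*a^2 - 2.03*a + 6.62)^3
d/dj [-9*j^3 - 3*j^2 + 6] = 3*j*(-9*j - 2)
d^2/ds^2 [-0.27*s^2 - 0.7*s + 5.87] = -0.540000000000000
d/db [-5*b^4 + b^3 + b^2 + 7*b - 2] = -20*b^3 + 3*b^2 + 2*b + 7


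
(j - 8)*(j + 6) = j^2 - 2*j - 48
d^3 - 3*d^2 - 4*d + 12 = (d - 3)*(d - 2)*(d + 2)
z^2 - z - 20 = (z - 5)*(z + 4)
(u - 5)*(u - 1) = u^2 - 6*u + 5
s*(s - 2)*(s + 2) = s^3 - 4*s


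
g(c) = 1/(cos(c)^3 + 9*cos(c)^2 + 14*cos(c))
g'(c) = (3*sin(c)*cos(c)^2 + 18*sin(c)*cos(c) + 14*sin(c))/(cos(c)^3 + 9*cos(c)^2 + 14*cos(c))^2 = (3*sin(c) + 14*sin(c)/cos(c)^2 + 18*tan(c))/((cos(c) + 2)^2*(cos(c) + 7)^2)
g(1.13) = 0.13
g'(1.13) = 0.34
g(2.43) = -0.17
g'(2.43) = 0.04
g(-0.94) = 0.09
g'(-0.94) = -0.15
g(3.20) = -0.17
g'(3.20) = 0.00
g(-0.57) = 0.05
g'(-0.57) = -0.05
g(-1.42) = 0.43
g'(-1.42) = -3.11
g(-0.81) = 0.07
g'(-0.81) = -0.10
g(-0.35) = 0.05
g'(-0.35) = -0.02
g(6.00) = 0.04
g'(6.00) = -0.02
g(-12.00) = 0.05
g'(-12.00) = 0.05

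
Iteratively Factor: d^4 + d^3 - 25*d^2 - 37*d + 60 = (d + 3)*(d^3 - 2*d^2 - 19*d + 20) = (d + 3)*(d + 4)*(d^2 - 6*d + 5) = (d - 5)*(d + 3)*(d + 4)*(d - 1)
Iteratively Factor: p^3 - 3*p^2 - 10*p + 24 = (p - 4)*(p^2 + p - 6) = (p - 4)*(p - 2)*(p + 3)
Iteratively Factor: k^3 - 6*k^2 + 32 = (k - 4)*(k^2 - 2*k - 8) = (k - 4)*(k + 2)*(k - 4)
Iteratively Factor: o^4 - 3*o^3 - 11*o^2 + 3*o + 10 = (o - 5)*(o^3 + 2*o^2 - o - 2) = (o - 5)*(o - 1)*(o^2 + 3*o + 2) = (o - 5)*(o - 1)*(o + 2)*(o + 1)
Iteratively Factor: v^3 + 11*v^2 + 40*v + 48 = (v + 4)*(v^2 + 7*v + 12) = (v + 3)*(v + 4)*(v + 4)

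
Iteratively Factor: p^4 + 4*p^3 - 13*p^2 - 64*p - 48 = (p - 4)*(p^3 + 8*p^2 + 19*p + 12) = (p - 4)*(p + 1)*(p^2 + 7*p + 12) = (p - 4)*(p + 1)*(p + 3)*(p + 4)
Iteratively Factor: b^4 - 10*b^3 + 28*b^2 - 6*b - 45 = (b - 3)*(b^3 - 7*b^2 + 7*b + 15) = (b - 3)*(b + 1)*(b^2 - 8*b + 15) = (b - 3)^2*(b + 1)*(b - 5)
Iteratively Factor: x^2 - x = (x)*(x - 1)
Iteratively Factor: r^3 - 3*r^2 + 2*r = (r - 1)*(r^2 - 2*r) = (r - 2)*(r - 1)*(r)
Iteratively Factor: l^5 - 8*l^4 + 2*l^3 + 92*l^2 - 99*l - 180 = (l - 3)*(l^4 - 5*l^3 - 13*l^2 + 53*l + 60) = (l - 4)*(l - 3)*(l^3 - l^2 - 17*l - 15) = (l - 5)*(l - 4)*(l - 3)*(l^2 + 4*l + 3) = (l - 5)*(l - 4)*(l - 3)*(l + 1)*(l + 3)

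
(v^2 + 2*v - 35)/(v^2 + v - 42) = (v - 5)/(v - 6)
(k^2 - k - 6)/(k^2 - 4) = (k - 3)/(k - 2)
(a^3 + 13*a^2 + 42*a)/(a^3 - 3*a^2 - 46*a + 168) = a*(a + 6)/(a^2 - 10*a + 24)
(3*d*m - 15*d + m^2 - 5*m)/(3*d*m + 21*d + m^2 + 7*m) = (m - 5)/(m + 7)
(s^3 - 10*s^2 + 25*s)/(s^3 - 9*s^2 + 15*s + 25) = s/(s + 1)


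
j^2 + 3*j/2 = j*(j + 3/2)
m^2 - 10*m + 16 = (m - 8)*(m - 2)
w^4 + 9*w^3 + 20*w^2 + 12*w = w*(w + 1)*(w + 2)*(w + 6)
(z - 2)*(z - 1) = z^2 - 3*z + 2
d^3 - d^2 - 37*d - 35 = (d - 7)*(d + 1)*(d + 5)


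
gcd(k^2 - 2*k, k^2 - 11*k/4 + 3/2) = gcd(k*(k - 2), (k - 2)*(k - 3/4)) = k - 2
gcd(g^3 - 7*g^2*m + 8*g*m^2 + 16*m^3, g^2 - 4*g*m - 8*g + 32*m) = g - 4*m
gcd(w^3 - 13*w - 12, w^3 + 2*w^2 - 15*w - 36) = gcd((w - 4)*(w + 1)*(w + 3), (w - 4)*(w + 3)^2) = w^2 - w - 12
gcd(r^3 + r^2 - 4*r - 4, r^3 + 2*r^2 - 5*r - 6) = r^2 - r - 2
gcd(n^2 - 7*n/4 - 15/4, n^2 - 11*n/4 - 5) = n + 5/4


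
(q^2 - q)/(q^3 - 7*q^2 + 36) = q*(q - 1)/(q^3 - 7*q^2 + 36)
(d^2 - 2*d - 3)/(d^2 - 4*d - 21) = (-d^2 + 2*d + 3)/(-d^2 + 4*d + 21)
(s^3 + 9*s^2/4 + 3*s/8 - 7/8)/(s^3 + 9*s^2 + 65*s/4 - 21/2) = (4*s^2 + 11*s + 7)/(2*(2*s^2 + 19*s + 42))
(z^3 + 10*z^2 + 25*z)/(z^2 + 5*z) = z + 5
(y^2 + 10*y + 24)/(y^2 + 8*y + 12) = (y + 4)/(y + 2)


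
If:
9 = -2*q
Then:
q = -9/2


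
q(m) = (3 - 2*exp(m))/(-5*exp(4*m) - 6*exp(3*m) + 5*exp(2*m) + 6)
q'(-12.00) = 0.00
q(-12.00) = 0.50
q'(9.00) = 0.00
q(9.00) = 0.00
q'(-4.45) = -0.00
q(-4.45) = 0.50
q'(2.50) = -0.00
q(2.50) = 0.00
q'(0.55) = 0.03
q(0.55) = 0.01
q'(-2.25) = -0.04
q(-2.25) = 0.46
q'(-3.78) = -0.01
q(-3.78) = 0.49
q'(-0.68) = -0.11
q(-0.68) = 0.32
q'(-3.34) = -0.01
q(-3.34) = 0.49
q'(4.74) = -0.00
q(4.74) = 0.00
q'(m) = (3 - 2*exp(m))*(20*exp(4*m) + 18*exp(3*m) - 10*exp(2*m))/(-5*exp(4*m) - 6*exp(3*m) + 5*exp(2*m) + 6)^2 - 2*exp(m)/(-5*exp(4*m) - 6*exp(3*m) + 5*exp(2*m) + 6)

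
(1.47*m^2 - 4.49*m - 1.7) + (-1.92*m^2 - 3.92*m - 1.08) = -0.45*m^2 - 8.41*m - 2.78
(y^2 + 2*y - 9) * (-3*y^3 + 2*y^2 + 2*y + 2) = -3*y^5 - 4*y^4 + 33*y^3 - 12*y^2 - 14*y - 18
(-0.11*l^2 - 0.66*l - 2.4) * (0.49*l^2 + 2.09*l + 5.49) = -0.0539*l^4 - 0.5533*l^3 - 3.1593*l^2 - 8.6394*l - 13.176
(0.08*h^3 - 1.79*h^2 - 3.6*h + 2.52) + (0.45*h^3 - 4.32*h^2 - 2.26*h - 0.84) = 0.53*h^3 - 6.11*h^2 - 5.86*h + 1.68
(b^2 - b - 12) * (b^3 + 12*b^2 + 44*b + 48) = b^5 + 11*b^4 + 20*b^3 - 140*b^2 - 576*b - 576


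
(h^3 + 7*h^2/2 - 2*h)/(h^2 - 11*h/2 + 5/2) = h*(h + 4)/(h - 5)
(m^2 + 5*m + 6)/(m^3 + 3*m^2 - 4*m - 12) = 1/(m - 2)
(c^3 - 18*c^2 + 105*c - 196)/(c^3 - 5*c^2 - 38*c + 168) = (c - 7)/(c + 6)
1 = 1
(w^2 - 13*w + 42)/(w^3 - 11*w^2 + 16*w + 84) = 1/(w + 2)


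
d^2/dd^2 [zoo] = 0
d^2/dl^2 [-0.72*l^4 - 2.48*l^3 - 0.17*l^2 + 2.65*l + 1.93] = -8.64*l^2 - 14.88*l - 0.34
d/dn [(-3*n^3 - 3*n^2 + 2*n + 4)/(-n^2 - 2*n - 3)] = (3*n^4 + 12*n^3 + 35*n^2 + 26*n + 2)/(n^4 + 4*n^3 + 10*n^2 + 12*n + 9)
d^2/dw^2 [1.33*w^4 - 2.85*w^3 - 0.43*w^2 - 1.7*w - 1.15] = 15.96*w^2 - 17.1*w - 0.86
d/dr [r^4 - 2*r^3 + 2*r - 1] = 4*r^3 - 6*r^2 + 2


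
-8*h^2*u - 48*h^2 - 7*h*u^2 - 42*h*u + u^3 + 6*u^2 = (-8*h + u)*(h + u)*(u + 6)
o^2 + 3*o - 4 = (o - 1)*(o + 4)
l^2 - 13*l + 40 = (l - 8)*(l - 5)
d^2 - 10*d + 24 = (d - 6)*(d - 4)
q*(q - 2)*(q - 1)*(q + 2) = q^4 - q^3 - 4*q^2 + 4*q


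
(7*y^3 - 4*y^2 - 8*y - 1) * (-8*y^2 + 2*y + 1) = -56*y^5 + 46*y^4 + 63*y^3 - 12*y^2 - 10*y - 1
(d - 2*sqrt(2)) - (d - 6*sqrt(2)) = 4*sqrt(2)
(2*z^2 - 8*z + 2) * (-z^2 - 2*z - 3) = -2*z^4 + 4*z^3 + 8*z^2 + 20*z - 6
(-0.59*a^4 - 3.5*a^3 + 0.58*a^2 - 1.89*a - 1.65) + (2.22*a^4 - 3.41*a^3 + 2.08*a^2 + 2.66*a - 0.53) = 1.63*a^4 - 6.91*a^3 + 2.66*a^2 + 0.77*a - 2.18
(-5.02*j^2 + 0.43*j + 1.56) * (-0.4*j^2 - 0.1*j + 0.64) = 2.008*j^4 + 0.33*j^3 - 3.8798*j^2 + 0.1192*j + 0.9984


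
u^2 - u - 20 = (u - 5)*(u + 4)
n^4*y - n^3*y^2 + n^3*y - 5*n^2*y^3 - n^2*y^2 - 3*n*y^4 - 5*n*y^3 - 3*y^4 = (n - 3*y)*(n + y)^2*(n*y + y)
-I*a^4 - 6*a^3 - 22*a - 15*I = (a - 5*I)*(a - 3*I)*(a + I)*(-I*a + 1)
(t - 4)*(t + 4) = t^2 - 16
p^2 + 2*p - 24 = (p - 4)*(p + 6)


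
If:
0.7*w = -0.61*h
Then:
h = -1.14754098360656*w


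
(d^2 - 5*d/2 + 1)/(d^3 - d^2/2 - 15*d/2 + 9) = (2*d - 1)/(2*d^2 + 3*d - 9)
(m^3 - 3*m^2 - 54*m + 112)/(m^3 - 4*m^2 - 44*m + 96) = (m + 7)/(m + 6)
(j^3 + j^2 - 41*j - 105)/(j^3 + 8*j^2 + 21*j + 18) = (j^2 - 2*j - 35)/(j^2 + 5*j + 6)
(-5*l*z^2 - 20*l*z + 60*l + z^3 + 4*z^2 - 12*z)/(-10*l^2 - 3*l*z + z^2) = (z^2 + 4*z - 12)/(2*l + z)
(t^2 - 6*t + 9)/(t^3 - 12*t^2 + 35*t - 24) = (t - 3)/(t^2 - 9*t + 8)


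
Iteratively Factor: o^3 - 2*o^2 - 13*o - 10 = (o + 1)*(o^2 - 3*o - 10) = (o - 5)*(o + 1)*(o + 2)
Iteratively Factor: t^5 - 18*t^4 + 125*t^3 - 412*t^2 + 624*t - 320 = (t - 4)*(t^4 - 14*t^3 + 69*t^2 - 136*t + 80) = (t - 4)*(t - 1)*(t^3 - 13*t^2 + 56*t - 80) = (t - 5)*(t - 4)*(t - 1)*(t^2 - 8*t + 16) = (t - 5)*(t - 4)^2*(t - 1)*(t - 4)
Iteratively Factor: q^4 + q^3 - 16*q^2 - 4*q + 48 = (q + 4)*(q^3 - 3*q^2 - 4*q + 12) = (q + 2)*(q + 4)*(q^2 - 5*q + 6) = (q - 3)*(q + 2)*(q + 4)*(q - 2)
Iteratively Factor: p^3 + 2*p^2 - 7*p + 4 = (p - 1)*(p^2 + 3*p - 4) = (p - 1)*(p + 4)*(p - 1)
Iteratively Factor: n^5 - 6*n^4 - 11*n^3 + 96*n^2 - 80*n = (n - 4)*(n^4 - 2*n^3 - 19*n^2 + 20*n) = (n - 4)*(n - 1)*(n^3 - n^2 - 20*n) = (n - 4)*(n - 1)*(n + 4)*(n^2 - 5*n) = n*(n - 4)*(n - 1)*(n + 4)*(n - 5)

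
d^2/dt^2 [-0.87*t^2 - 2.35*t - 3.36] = -1.74000000000000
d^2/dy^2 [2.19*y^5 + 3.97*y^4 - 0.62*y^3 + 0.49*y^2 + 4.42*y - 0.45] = 43.8*y^3 + 47.64*y^2 - 3.72*y + 0.98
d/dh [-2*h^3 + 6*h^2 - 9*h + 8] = -6*h^2 + 12*h - 9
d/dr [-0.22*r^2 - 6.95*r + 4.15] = -0.44*r - 6.95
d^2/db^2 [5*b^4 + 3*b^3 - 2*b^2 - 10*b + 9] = 60*b^2 + 18*b - 4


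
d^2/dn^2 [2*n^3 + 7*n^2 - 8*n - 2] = 12*n + 14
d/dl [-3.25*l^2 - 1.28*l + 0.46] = -6.5*l - 1.28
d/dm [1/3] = 0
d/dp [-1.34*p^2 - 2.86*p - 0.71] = -2.68*p - 2.86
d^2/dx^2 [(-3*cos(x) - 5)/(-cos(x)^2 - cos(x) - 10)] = 2*(-27*(1 - cos(2*x))^2*cos(x) - 17*(1 - cos(2*x))^2 - 1081*cos(x) + 442*cos(2*x) + 147*cos(3*x) + 6*cos(5*x) - 90)/(2*cos(x) + cos(2*x) + 21)^3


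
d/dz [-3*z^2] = -6*z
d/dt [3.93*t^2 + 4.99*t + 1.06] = 7.86*t + 4.99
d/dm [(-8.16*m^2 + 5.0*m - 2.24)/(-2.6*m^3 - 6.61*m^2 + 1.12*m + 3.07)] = (-21.216*m^4 + 26.0*m^3 + 6.4388*m^2 - 79.7152*m + 17.8588)/(6.76*m^6 + 34.372*m^5 + 37.8681*m^4 - 30.7704*m^3 - 39.331*m^2 + 6.8768*m + 9.4249)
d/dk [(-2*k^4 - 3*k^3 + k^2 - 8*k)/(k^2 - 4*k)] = (-4*k^3 + 21*k^2 + 24*k + 4)/(k^2 - 8*k + 16)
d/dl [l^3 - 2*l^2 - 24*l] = 3*l^2 - 4*l - 24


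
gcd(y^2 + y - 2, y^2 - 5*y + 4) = y - 1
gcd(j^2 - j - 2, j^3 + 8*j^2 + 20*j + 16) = 1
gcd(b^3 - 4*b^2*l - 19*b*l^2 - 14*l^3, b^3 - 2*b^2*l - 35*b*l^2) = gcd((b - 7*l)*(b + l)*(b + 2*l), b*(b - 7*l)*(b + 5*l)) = b - 7*l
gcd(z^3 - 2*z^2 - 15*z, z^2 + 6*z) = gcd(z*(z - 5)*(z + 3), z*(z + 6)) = z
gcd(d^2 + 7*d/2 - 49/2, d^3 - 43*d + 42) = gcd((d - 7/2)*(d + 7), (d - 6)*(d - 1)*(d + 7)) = d + 7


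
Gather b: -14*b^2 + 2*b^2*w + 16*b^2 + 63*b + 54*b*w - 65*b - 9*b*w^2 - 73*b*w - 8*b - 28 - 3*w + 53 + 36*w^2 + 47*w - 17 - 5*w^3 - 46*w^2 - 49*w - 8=b^2*(2*w + 2) + b*(-9*w^2 - 19*w - 10) - 5*w^3 - 10*w^2 - 5*w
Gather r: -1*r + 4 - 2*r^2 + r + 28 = 32 - 2*r^2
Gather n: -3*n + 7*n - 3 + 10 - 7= 4*n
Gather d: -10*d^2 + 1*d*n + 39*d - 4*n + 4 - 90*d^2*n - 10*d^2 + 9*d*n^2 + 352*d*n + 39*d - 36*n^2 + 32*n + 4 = d^2*(-90*n - 20) + d*(9*n^2 + 353*n + 78) - 36*n^2 + 28*n + 8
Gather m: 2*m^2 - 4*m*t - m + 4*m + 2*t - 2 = 2*m^2 + m*(3 - 4*t) + 2*t - 2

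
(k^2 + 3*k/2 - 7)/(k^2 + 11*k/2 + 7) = (k - 2)/(k + 2)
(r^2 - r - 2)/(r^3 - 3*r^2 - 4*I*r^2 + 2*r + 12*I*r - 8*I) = (r + 1)/(r^2 - r*(1 + 4*I) + 4*I)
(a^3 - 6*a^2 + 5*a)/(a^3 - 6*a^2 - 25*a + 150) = a*(a - 1)/(a^2 - a - 30)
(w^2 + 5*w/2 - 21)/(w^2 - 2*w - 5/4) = 2*(-2*w^2 - 5*w + 42)/(-4*w^2 + 8*w + 5)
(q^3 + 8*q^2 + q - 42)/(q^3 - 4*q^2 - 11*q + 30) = (q + 7)/(q - 5)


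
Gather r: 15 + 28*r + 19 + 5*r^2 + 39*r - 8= 5*r^2 + 67*r + 26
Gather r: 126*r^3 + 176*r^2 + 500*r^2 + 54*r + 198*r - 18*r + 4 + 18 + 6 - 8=126*r^3 + 676*r^2 + 234*r + 20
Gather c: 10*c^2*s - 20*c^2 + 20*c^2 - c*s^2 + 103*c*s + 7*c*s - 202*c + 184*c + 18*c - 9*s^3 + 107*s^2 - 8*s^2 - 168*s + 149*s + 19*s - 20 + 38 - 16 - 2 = 10*c^2*s + c*(-s^2 + 110*s) - 9*s^3 + 99*s^2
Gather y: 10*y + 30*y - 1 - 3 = 40*y - 4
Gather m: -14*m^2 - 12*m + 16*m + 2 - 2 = -14*m^2 + 4*m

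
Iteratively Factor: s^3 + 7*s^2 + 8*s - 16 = (s + 4)*(s^2 + 3*s - 4) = (s + 4)^2*(s - 1)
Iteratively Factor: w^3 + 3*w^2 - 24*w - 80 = (w + 4)*(w^2 - w - 20) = (w + 4)^2*(w - 5)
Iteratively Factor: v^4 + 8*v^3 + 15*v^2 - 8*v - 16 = (v + 1)*(v^3 + 7*v^2 + 8*v - 16) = (v + 1)*(v + 4)*(v^2 + 3*v - 4) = (v + 1)*(v + 4)^2*(v - 1)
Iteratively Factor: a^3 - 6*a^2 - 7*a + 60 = (a - 4)*(a^2 - 2*a - 15) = (a - 4)*(a + 3)*(a - 5)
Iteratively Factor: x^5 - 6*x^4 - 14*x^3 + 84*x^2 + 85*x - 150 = (x + 2)*(x^4 - 8*x^3 + 2*x^2 + 80*x - 75) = (x - 5)*(x + 2)*(x^3 - 3*x^2 - 13*x + 15) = (x - 5)*(x + 2)*(x + 3)*(x^2 - 6*x + 5) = (x - 5)^2*(x + 2)*(x + 3)*(x - 1)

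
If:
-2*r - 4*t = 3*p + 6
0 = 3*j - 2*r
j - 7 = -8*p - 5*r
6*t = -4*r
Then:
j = 138/67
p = -88/67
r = 207/67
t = -138/67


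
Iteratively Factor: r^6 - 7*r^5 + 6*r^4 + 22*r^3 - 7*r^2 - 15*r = (r - 1)*(r^5 - 6*r^4 + 22*r^2 + 15*r) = (r - 3)*(r - 1)*(r^4 - 3*r^3 - 9*r^2 - 5*r) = (r - 3)*(r - 1)*(r + 1)*(r^3 - 4*r^2 - 5*r) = r*(r - 3)*(r - 1)*(r + 1)*(r^2 - 4*r - 5) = r*(r - 5)*(r - 3)*(r - 1)*(r + 1)*(r + 1)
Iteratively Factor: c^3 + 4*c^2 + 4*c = (c + 2)*(c^2 + 2*c) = (c + 2)^2*(c)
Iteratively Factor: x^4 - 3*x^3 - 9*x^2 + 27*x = (x)*(x^3 - 3*x^2 - 9*x + 27) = x*(x + 3)*(x^2 - 6*x + 9) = x*(x - 3)*(x + 3)*(x - 3)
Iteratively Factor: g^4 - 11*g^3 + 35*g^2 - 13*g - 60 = (g - 4)*(g^3 - 7*g^2 + 7*g + 15) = (g - 4)*(g - 3)*(g^2 - 4*g - 5) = (g - 5)*(g - 4)*(g - 3)*(g + 1)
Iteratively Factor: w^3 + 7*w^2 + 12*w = (w)*(w^2 + 7*w + 12) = w*(w + 4)*(w + 3)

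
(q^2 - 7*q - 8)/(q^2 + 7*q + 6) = (q - 8)/(q + 6)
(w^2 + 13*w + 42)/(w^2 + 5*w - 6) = (w + 7)/(w - 1)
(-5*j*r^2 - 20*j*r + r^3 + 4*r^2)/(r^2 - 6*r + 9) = r*(-5*j*r - 20*j + r^2 + 4*r)/(r^2 - 6*r + 9)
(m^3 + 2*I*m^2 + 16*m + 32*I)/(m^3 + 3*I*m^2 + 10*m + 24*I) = (m - 4*I)/(m - 3*I)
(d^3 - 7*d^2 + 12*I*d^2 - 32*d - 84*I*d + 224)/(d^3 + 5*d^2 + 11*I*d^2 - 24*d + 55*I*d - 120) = (d^2 + d*(-7 + 4*I) - 28*I)/(d^2 + d*(5 + 3*I) + 15*I)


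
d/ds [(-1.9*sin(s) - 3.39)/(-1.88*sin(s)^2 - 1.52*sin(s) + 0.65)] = (-12.7464*sin(s) + 1.786*cos(2*s) - 8.1738)*cos(s)/(1.88*sin(s)^2 + 1.52*sin(s) - 0.65)^2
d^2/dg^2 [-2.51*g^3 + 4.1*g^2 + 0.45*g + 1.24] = 8.2 - 15.06*g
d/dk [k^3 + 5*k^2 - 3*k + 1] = 3*k^2 + 10*k - 3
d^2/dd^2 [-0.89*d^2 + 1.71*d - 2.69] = -1.78000000000000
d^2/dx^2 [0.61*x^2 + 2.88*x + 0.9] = 1.22000000000000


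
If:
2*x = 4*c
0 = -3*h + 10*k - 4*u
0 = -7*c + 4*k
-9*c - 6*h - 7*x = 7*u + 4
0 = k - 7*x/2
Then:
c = 0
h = -16/3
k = 0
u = 4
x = 0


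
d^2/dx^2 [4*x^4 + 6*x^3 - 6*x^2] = 48*x^2 + 36*x - 12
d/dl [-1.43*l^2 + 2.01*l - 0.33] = 2.01 - 2.86*l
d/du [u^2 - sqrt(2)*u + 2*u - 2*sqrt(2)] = 2*u - sqrt(2) + 2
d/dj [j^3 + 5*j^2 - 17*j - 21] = 3*j^2 + 10*j - 17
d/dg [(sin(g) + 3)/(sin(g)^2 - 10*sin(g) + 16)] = (-6*sin(g) + cos(g)^2 + 45)*cos(g)/(sin(g)^2 - 10*sin(g) + 16)^2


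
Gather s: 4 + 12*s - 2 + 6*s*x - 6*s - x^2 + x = s*(6*x + 6) - x^2 + x + 2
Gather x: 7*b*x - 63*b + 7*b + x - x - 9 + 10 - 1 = 7*b*x - 56*b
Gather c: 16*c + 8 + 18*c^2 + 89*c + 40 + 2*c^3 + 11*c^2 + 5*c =2*c^3 + 29*c^2 + 110*c + 48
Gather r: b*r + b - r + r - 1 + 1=b*r + b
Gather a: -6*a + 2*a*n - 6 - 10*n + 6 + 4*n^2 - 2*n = a*(2*n - 6) + 4*n^2 - 12*n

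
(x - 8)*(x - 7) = x^2 - 15*x + 56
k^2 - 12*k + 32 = (k - 8)*(k - 4)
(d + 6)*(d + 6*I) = d^2 + 6*d + 6*I*d + 36*I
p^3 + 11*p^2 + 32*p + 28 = (p + 2)^2*(p + 7)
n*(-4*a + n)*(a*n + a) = -4*a^2*n^2 - 4*a^2*n + a*n^3 + a*n^2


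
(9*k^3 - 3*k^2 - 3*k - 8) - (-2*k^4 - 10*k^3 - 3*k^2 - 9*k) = 2*k^4 + 19*k^3 + 6*k - 8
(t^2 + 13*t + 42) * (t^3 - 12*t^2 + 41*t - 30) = t^5 + t^4 - 73*t^3 - t^2 + 1332*t - 1260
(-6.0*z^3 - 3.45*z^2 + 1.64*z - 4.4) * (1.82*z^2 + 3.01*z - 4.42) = -10.92*z^5 - 24.339*z^4 + 19.1203*z^3 + 12.1774*z^2 - 20.4928*z + 19.448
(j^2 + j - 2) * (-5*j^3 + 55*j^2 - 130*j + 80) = -5*j^5 + 50*j^4 - 65*j^3 - 160*j^2 + 340*j - 160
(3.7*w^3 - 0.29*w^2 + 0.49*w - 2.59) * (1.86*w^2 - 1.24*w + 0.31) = 6.882*w^5 - 5.1274*w^4 + 2.418*w^3 - 5.5149*w^2 + 3.3635*w - 0.8029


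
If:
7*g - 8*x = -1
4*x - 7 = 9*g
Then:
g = -13/11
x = -10/11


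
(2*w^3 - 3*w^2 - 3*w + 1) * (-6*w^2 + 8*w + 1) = -12*w^5 + 34*w^4 - 4*w^3 - 33*w^2 + 5*w + 1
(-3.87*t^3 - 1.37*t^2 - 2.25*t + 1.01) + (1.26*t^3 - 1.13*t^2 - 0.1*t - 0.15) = -2.61*t^3 - 2.5*t^2 - 2.35*t + 0.86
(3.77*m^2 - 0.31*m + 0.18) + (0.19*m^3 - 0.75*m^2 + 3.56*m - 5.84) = 0.19*m^3 + 3.02*m^2 + 3.25*m - 5.66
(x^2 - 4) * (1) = x^2 - 4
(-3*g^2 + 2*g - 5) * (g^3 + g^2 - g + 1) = -3*g^5 - g^4 - 10*g^2 + 7*g - 5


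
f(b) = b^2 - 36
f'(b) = 2*b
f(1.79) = -32.80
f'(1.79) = 3.58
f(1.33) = -34.23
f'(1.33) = 2.66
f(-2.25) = -30.94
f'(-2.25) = -4.50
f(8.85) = 42.32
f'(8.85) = 17.70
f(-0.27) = -35.93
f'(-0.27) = -0.54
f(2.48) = -29.85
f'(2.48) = 4.96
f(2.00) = -32.00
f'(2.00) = 4.00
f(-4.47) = -16.02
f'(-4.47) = -8.94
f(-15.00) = 189.00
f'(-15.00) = -30.00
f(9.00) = 45.00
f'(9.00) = 18.00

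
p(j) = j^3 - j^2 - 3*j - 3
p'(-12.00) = 453.00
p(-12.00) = -1839.00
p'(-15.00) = 702.00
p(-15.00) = -3558.00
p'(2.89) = 16.28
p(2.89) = 4.12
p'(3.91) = 35.04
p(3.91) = 29.76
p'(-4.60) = 69.68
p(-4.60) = -107.70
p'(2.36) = 8.99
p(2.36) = -2.51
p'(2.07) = 5.71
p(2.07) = -4.63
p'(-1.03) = 2.24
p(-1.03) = -2.06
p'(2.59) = 11.94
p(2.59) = -0.10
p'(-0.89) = 1.16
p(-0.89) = -1.83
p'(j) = 3*j^2 - 2*j - 3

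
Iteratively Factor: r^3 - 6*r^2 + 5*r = (r)*(r^2 - 6*r + 5) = r*(r - 1)*(r - 5)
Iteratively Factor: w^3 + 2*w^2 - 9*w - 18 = (w + 2)*(w^2 - 9) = (w - 3)*(w + 2)*(w + 3)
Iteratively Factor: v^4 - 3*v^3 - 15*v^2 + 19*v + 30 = (v + 1)*(v^3 - 4*v^2 - 11*v + 30) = (v - 5)*(v + 1)*(v^2 + v - 6) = (v - 5)*(v + 1)*(v + 3)*(v - 2)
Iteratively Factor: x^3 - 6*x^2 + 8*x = (x)*(x^2 - 6*x + 8) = x*(x - 2)*(x - 4)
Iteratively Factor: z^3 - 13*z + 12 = (z - 3)*(z^2 + 3*z - 4) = (z - 3)*(z + 4)*(z - 1)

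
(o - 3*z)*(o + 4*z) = o^2 + o*z - 12*z^2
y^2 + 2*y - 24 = (y - 4)*(y + 6)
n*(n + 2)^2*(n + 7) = n^4 + 11*n^3 + 32*n^2 + 28*n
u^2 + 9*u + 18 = (u + 3)*(u + 6)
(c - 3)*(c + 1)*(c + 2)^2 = c^4 + 2*c^3 - 7*c^2 - 20*c - 12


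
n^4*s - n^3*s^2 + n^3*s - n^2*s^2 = n^2*(n - s)*(n*s + s)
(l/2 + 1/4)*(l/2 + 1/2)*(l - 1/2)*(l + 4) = l^4/4 + 5*l^3/4 + 15*l^2/16 - 5*l/16 - 1/4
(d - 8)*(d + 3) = d^2 - 5*d - 24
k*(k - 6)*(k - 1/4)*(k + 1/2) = k^4 - 23*k^3/4 - 13*k^2/8 + 3*k/4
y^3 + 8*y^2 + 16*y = y*(y + 4)^2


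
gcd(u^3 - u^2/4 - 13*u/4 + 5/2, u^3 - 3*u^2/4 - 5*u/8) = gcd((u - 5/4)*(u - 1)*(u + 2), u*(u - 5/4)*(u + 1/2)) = u - 5/4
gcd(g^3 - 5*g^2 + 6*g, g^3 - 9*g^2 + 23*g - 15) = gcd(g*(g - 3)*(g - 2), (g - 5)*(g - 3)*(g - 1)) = g - 3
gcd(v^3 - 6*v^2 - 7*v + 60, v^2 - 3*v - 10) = v - 5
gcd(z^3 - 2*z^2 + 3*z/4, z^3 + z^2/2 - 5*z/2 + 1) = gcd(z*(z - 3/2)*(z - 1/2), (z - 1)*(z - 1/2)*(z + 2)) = z - 1/2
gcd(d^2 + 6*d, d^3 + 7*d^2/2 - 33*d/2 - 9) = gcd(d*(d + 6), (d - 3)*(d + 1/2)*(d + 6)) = d + 6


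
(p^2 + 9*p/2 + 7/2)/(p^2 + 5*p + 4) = (p + 7/2)/(p + 4)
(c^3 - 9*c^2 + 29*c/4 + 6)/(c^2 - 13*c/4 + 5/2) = (4*c^3 - 36*c^2 + 29*c + 24)/(4*c^2 - 13*c + 10)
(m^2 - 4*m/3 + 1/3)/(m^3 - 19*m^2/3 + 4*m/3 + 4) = (3*m - 1)/(3*m^2 - 16*m - 12)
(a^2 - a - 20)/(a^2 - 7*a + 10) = (a + 4)/(a - 2)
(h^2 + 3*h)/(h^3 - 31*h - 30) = h*(h + 3)/(h^3 - 31*h - 30)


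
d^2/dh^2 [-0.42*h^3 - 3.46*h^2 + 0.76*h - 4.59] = -2.52*h - 6.92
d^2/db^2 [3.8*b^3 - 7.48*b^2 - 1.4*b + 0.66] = 22.8*b - 14.96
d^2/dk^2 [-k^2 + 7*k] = -2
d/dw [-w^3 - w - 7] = -3*w^2 - 1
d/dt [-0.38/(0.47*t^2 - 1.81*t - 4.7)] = (0.3572*t - 0.6878)/(-0.47*t^2 + 1.81*t + 4.7)^2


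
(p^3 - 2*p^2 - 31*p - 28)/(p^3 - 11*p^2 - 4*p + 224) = (p + 1)/(p - 8)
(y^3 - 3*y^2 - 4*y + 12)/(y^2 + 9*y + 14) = (y^2 - 5*y + 6)/(y + 7)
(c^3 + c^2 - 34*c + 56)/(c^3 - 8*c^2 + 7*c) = (c^3 + c^2 - 34*c + 56)/(c*(c^2 - 8*c + 7))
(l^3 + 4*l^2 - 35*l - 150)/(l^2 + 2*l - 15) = (l^2 - l - 30)/(l - 3)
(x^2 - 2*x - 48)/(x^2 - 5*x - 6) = (-x^2 + 2*x + 48)/(-x^2 + 5*x + 6)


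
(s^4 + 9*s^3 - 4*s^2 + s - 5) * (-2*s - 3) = -2*s^5 - 21*s^4 - 19*s^3 + 10*s^2 + 7*s + 15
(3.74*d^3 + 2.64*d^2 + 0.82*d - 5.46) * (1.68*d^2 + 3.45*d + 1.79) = 6.2832*d^5 + 17.3382*d^4 + 17.1802*d^3 - 1.6182*d^2 - 17.3692*d - 9.7734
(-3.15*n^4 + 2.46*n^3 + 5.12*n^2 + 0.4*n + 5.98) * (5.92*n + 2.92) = -18.648*n^5 + 5.3652*n^4 + 37.4936*n^3 + 17.3184*n^2 + 36.5696*n + 17.4616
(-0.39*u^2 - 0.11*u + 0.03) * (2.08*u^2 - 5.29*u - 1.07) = -0.8112*u^4 + 1.8343*u^3 + 1.0616*u^2 - 0.041*u - 0.0321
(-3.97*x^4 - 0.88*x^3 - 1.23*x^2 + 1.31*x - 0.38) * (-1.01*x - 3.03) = 4.0097*x^5 + 12.9179*x^4 + 3.9087*x^3 + 2.4038*x^2 - 3.5855*x + 1.1514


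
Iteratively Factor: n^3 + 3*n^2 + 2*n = (n + 2)*(n^2 + n) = (n + 1)*(n + 2)*(n)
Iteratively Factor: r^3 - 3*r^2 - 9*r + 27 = (r + 3)*(r^2 - 6*r + 9) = (r - 3)*(r + 3)*(r - 3)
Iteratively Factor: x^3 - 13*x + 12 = (x + 4)*(x^2 - 4*x + 3) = (x - 3)*(x + 4)*(x - 1)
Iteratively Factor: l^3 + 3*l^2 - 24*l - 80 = (l - 5)*(l^2 + 8*l + 16) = (l - 5)*(l + 4)*(l + 4)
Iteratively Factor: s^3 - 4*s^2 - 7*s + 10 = (s - 5)*(s^2 + s - 2) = (s - 5)*(s + 2)*(s - 1)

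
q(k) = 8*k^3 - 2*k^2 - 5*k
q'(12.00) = 3403.00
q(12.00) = 13476.00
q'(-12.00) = 3499.00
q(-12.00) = -14052.00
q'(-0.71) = 9.94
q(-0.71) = -0.32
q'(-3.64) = 327.55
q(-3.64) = -394.13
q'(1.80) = 65.56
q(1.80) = 31.18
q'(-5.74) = 808.70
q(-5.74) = -1550.15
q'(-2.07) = 106.12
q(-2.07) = -69.18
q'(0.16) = -5.03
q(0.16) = -0.82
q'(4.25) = 411.50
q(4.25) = 556.75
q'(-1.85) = 84.54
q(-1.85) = -48.25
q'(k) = 24*k^2 - 4*k - 5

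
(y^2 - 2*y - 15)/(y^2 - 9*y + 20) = (y + 3)/(y - 4)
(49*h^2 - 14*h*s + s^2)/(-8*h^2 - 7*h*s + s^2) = (-49*h^2 + 14*h*s - s^2)/(8*h^2 + 7*h*s - s^2)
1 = 1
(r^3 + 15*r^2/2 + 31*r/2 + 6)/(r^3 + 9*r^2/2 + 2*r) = (r + 3)/r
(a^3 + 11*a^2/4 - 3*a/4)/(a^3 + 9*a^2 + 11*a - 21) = a*(4*a - 1)/(4*(a^2 + 6*a - 7))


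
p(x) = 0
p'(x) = 0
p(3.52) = 0.00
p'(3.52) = 0.00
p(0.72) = 0.00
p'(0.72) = 0.00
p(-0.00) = 0.00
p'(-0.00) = 0.00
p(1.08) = 0.00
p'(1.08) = 0.00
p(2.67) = 0.00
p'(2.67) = 0.00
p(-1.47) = 0.00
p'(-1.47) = 0.00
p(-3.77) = 0.00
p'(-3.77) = 0.00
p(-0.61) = 0.00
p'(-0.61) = 0.00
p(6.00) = 0.00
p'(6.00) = 0.00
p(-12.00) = 0.00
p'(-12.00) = 0.00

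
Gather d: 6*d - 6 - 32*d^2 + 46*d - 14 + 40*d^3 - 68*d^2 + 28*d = 40*d^3 - 100*d^2 + 80*d - 20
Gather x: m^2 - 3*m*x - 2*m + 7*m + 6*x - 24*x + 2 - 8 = m^2 + 5*m + x*(-3*m - 18) - 6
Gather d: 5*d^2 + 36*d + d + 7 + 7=5*d^2 + 37*d + 14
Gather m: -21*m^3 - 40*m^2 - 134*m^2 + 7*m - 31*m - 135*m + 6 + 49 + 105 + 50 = -21*m^3 - 174*m^2 - 159*m + 210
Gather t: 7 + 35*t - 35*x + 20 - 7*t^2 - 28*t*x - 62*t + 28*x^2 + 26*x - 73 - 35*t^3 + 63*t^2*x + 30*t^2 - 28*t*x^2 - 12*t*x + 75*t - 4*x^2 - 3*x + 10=-35*t^3 + t^2*(63*x + 23) + t*(-28*x^2 - 40*x + 48) + 24*x^2 - 12*x - 36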